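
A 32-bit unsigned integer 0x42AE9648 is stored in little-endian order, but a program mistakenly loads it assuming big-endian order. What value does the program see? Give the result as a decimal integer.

1217834562

Stored little-endian, the bytes at ascending addresses are 48 96 AE 42.
Read back as big-endian, the last byte is least significant, giving 0x4896AE42.
0x4896AE42 = 1217834562.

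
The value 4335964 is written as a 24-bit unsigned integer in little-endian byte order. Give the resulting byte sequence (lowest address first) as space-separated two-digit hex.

4335964 in hexadecimal, padded to 24 bits, is 0x42295C.
Split into bytes (most-significant first): 42 29 5C.
In little-endian order the low byte comes first in memory.
So at ascending addresses the bytes are 5C 29 42.

5C 29 42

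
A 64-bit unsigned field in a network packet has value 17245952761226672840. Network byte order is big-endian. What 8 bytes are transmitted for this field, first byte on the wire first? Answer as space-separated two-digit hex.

17245952761226672840 in hexadecimal, padded to 64 bits, is 0xEF55EEA9D2153AC8.
Split into bytes (most-significant first): EF 55 EE A9 D2 15 3A C8.
In big-endian order the high byte comes first in memory.
So the memory order matches the most-significant-first order: EF 55 EE A9 D2 15 3A C8.

EF 55 EE A9 D2 15 3A C8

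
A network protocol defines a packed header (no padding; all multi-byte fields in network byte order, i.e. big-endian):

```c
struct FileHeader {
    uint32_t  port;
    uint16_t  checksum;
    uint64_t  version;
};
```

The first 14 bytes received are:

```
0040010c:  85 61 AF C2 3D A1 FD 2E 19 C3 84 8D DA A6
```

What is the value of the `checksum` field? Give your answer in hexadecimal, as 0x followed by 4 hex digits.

0x3DA1

`checksum` follows `port` (4 bytes), so it starts at byte offset 4 and occupies 2 bytes.
Bytes at offsets 4..5: 3D A1.
In big-endian order the high byte comes first in memory.
The bytes are already most-significant first: 0x3DA1.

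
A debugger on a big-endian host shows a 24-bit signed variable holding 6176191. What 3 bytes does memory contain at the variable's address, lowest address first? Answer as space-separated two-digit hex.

5E 3D BF

6176191 in hexadecimal, padded to 24 bits, is 0x5E3DBF.
Split into bytes (most-significant first): 5E 3D BF.
Big-endian stores the most-significant byte at the lowest address.
So the memory order matches the most-significant-first order: 5E 3D BF.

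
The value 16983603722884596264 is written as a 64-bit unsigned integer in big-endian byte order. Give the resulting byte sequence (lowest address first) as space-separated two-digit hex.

16983603722884596264 in hexadecimal, padded to 64 bits, is 0xEBB1E19A5C89C228.
Split into bytes (most-significant first): EB B1 E1 9A 5C 89 C2 28.
Big-endian stores the most-significant byte at the lowest address.
So the memory order matches the most-significant-first order: EB B1 E1 9A 5C 89 C2 28.

EB B1 E1 9A 5C 89 C2 28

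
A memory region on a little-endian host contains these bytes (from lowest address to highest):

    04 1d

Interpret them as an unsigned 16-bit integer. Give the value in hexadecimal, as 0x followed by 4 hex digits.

0x1D04

In little-endian order the low byte comes first in memory.
Reassemble most-significant byte first: 1D 04 → 0x1D04.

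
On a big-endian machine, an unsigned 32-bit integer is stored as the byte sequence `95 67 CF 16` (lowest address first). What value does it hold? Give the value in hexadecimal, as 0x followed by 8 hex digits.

Big-endian: lowest address holds the most-significant byte.
The bytes are already most-significant first: 0x9567CF16.

0x9567CF16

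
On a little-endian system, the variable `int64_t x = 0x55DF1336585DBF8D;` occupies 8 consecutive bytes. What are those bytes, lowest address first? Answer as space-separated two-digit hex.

Split into bytes (most-significant first): 55 DF 13 36 58 5D BF 8D.
Little-endian stores the least-significant byte at the lowest address.
So at ascending addresses the bytes are 8D BF 5D 58 36 13 DF 55.

8D BF 5D 58 36 13 DF 55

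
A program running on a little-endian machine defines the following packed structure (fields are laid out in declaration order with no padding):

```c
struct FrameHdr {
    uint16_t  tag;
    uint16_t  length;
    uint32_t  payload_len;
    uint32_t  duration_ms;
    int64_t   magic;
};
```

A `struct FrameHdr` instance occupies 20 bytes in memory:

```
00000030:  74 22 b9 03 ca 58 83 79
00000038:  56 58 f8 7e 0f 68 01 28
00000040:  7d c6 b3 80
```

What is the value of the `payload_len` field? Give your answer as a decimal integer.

2038651082

`payload_len` follows `tag` (2 B), `length` (2 B), so it starts at offset 2 + 2 = 4 and occupies 4 bytes.
Bytes at offsets 4..7: CA 58 83 79.
Little-endian stores the least-significant byte at the lowest address.
Reassemble most-significant byte first: 79 83 58 CA → 0x798358CA.
0x798358CA = 2038651082.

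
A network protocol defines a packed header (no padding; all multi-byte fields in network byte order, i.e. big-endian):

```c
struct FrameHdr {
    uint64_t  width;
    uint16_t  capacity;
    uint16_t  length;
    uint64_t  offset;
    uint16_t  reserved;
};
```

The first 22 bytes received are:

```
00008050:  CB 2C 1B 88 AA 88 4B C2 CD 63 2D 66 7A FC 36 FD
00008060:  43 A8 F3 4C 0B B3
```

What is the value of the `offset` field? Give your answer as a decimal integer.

8862018628148065100

`offset` follows `width` (8 B), `capacity` (2 B), `length` (2 B), so it starts at offset 8 + 2 + 2 = 12 and occupies 8 bytes.
Bytes at offsets 12..19: 7A FC 36 FD 43 A8 F3 4C.
Big-endian stores the most-significant byte at the lowest address.
The bytes are already most-significant first: 0x7AFC36FD43A8F34C.
0x7AFC36FD43A8F34C = 8862018628148065100.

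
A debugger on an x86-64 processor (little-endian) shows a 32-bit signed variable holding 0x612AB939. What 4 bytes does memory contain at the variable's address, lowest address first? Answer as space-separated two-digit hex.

Split into bytes (most-significant first): 61 2A B9 39.
In little-endian order the low byte comes first in memory.
So at ascending addresses the bytes are 39 B9 2A 61.

39 B9 2A 61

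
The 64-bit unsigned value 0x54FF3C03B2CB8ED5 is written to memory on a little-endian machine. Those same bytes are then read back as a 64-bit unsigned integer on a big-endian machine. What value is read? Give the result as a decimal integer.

15388460942190509908

Stored little-endian, the bytes at ascending addresses are D5 8E CB B2 03 3C FF 54.
Read back as big-endian, the last byte is least significant, giving 0xD58ECBB2033CFF54.
0xD58ECBB2033CFF54 = 15388460942190509908.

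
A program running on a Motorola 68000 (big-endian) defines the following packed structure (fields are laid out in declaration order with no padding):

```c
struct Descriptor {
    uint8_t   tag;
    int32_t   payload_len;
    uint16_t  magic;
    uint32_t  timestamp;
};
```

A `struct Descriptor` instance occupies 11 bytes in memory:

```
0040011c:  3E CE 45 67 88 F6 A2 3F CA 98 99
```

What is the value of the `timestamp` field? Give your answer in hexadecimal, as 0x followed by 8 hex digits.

`timestamp` follows `tag` (1 B), `payload_len` (4 B), `magic` (2 B), so it starts at offset 1 + 4 + 2 = 7 and occupies 4 bytes.
Bytes at offsets 7..10: 3F CA 98 99.
Big-endian: lowest address holds the most-significant byte.
The bytes are already most-significant first: 0x3FCA9899.

0x3FCA9899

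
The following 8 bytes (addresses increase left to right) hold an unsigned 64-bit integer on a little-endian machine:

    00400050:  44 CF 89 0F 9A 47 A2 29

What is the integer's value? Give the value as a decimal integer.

In little-endian order the low byte comes first in memory.
Reassemble most-significant byte first: 29 A2 47 9A 0F 89 CF 44 → 0x29A2479A0F89CF44.
0x29A2479A0F89CF44 = 3000039028793397060.

3000039028793397060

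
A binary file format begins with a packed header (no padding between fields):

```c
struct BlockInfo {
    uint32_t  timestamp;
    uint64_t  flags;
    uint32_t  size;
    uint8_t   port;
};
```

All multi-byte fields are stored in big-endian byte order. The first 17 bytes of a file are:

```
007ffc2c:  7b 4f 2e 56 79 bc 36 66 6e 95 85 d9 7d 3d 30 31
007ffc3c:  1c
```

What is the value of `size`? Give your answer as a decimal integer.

`size` follows `timestamp` (4 B), `flags` (8 B), so it starts at offset 4 + 8 = 12 and occupies 4 bytes.
Bytes at offsets 12..15: 7D 3D 30 31.
Big-endian stores the most-significant byte at the lowest address.
The bytes are already most-significant first: 0x7D3D3031.
0x7D3D3031 = 2101162033.

2101162033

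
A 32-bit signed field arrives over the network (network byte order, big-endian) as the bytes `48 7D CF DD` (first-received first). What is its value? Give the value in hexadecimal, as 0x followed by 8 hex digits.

Big-endian stores the most-significant byte at the lowest address.
The bytes are already most-significant first: 0x487DCFDD.

0x487DCFDD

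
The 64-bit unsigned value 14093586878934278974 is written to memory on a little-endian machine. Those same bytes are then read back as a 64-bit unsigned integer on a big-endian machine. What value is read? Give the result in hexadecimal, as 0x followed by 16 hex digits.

14093586878934278974 in 64-bit hexadecimal is 0xC3967A9869FBE33E.
Stored little-endian, the bytes at ascending addresses are 3E E3 FB 69 98 7A 96 C3.
Read back as big-endian, the last byte is least significant, giving 0x3EE3FB69987A96C3.

0x3EE3FB69987A96C3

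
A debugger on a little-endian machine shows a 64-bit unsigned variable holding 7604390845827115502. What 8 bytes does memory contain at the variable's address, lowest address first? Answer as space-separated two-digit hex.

7604390845827115502 in hexadecimal, padded to 64 bits, is 0x6988392F3AC1E9EE.
Split into bytes (most-significant first): 69 88 39 2F 3A C1 E9 EE.
Little-endian: lowest address holds the least-significant byte.
So at ascending addresses the bytes are EE E9 C1 3A 2F 39 88 69.

EE E9 C1 3A 2F 39 88 69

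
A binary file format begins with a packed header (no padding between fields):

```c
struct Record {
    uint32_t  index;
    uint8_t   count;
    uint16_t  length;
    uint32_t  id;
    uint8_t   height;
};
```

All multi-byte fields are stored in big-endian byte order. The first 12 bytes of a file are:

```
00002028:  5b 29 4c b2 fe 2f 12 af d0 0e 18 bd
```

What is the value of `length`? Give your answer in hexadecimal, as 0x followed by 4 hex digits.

0x2F12

`length` follows `index` (4 B), `count` (1 B), so it starts at offset 4 + 1 = 5 and occupies 2 bytes.
Bytes at offsets 5..6: 2F 12.
Big-endian stores the most-significant byte at the lowest address.
The bytes are already most-significant first: 0x2F12.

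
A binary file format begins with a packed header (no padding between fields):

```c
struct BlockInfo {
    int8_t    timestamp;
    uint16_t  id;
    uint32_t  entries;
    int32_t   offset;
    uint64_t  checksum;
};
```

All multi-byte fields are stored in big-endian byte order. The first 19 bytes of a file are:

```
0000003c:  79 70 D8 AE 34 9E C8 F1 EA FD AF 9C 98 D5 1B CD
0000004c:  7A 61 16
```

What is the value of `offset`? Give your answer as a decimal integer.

`offset` follows `timestamp` (1 B), `id` (2 B), `entries` (4 B), so it starts at offset 1 + 2 + 4 = 7 and occupies 4 bytes.
Bytes at offsets 7..10: F1 EA FD AF.
Big-endian stores the most-significant byte at the lowest address.
The bytes are already most-significant first: 0xF1EAFDAF.
Top bit is set, so as a signed 32-bit value this is 0xF1EAFDAF − 2^32 = -236257873.

-236257873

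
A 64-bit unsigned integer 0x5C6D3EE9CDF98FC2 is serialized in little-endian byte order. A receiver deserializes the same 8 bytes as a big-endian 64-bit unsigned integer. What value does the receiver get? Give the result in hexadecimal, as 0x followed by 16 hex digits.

Stored little-endian, the bytes at ascending addresses are C2 8F F9 CD E9 3E 6D 5C.
Read back as big-endian, the last byte is least significant, giving 0xC28FF9CDE93E6D5C.

0xC28FF9CDE93E6D5C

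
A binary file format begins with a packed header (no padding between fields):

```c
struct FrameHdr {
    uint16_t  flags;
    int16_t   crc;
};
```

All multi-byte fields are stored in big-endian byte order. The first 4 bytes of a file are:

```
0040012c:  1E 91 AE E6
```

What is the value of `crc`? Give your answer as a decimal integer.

-20762

`crc` follows `flags` (2 bytes), so it starts at byte offset 2 and occupies 2 bytes.
Bytes at offsets 2..3: AE E6.
Big-endian: lowest address holds the most-significant byte.
The bytes are already most-significant first: 0xAEE6.
Top bit is set, so as a signed 16-bit value this is 0xAEE6 − 2^16 = -20762.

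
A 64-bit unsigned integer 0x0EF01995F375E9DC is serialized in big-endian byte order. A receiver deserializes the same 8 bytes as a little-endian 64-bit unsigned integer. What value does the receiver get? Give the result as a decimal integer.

Stored big-endian, the bytes at ascending addresses are 0E F0 19 95 F3 75 E9 DC.
Read back as little-endian, the first byte is least significant, giving 0xDCE975F39519F00E.
0xDCE975F39519F00E = 15918384046956736526.

15918384046956736526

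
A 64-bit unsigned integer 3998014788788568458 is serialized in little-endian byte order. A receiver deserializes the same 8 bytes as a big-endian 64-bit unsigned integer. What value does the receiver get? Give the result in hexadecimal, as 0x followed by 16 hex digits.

3998014788788568458 in 64-bit hexadecimal is 0x377BCD449C80418A.
Stored little-endian, the bytes at ascending addresses are 8A 41 80 9C 44 CD 7B 37.
Read back as big-endian, the last byte is least significant, giving 0x8A41809C44CD7B37.

0x8A41809C44CD7B37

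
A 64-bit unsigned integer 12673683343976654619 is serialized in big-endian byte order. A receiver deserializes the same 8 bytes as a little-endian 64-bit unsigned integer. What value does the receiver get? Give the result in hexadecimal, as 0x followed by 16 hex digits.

12673683343976654619 in 64-bit hexadecimal is 0xAFE1F7DA7183671B.
Stored big-endian, the bytes at ascending addresses are AF E1 F7 DA 71 83 67 1B.
Read back as little-endian, the first byte is least significant, giving 0x1B678371DAF7E1AF.

0x1B678371DAF7E1AF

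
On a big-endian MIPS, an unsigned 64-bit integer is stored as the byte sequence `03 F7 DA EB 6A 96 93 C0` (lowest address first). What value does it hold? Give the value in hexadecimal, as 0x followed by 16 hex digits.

0x03F7DAEB6A9693C0

Big-endian: lowest address holds the most-significant byte.
The bytes are already most-significant first: 0x03F7DAEB6A9693C0.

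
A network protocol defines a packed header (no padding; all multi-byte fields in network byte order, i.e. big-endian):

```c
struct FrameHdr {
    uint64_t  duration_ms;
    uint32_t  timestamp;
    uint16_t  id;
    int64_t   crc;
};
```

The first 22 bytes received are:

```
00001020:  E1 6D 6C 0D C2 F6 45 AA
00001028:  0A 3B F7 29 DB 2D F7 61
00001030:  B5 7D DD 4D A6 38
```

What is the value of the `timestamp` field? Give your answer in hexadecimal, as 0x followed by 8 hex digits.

`timestamp` follows `duration_ms` (8 bytes), so it starts at byte offset 8 and occupies 4 bytes.
Bytes at offsets 8..11: 0A 3B F7 29.
In big-endian order the high byte comes first in memory.
The bytes are already most-significant first: 0x0A3BF729.

0x0A3BF729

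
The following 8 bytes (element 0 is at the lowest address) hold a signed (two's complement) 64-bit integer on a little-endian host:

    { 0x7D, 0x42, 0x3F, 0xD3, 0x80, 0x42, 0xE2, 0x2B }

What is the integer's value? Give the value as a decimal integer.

3162163009434894973

In little-endian order the low byte comes first in memory.
Reassemble most-significant byte first: 2B E2 42 80 D3 3F 42 7D → 0x2BE24280D33F427D.
0x2BE24280D33F427D = 3162163009434894973.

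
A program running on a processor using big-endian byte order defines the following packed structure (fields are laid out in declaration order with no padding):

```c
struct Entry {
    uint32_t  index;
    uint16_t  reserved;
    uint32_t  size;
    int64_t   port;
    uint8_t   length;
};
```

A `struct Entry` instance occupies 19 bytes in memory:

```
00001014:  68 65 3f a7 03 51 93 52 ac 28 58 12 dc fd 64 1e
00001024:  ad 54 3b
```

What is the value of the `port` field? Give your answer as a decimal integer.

`port` follows `index` (4 B), `reserved` (2 B), `size` (4 B), so it starts at offset 4 + 2 + 4 = 10 and occupies 8 bytes.
Bytes at offsets 10..17: 58 12 DC FD 64 1E AD 54.
Big-endian: lowest address holds the most-significant byte.
The bytes are already most-significant first: 0x5812DCFD641EAD54.
0x5812DCFD641EAD54 = 6346377805783018836.

6346377805783018836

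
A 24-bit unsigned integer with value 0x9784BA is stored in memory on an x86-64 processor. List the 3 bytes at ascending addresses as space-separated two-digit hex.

BA 84 97

Split into bytes (most-significant first): 97 84 BA.
Little-endian stores the least-significant byte at the lowest address.
So at ascending addresses the bytes are BA 84 97.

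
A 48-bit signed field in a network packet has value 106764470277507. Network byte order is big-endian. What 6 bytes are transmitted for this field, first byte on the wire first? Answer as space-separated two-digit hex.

106764470277507 in hexadecimal, padded to 48 bits, is 0x611A0A535583.
Split into bytes (most-significant first): 61 1A 0A 53 55 83.
Big-endian: lowest address holds the most-significant byte.
So the memory order matches the most-significant-first order: 61 1A 0A 53 55 83.

61 1A 0A 53 55 83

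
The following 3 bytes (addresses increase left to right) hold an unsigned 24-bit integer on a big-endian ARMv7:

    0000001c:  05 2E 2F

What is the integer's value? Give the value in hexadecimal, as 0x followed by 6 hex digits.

Big-endian: lowest address holds the most-significant byte.
The bytes are already most-significant first: 0x052E2F.

0x052E2F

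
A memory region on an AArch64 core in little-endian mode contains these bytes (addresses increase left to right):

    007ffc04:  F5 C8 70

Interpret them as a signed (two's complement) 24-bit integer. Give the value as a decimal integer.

7391477

Little-endian: lowest address holds the least-significant byte.
Reassemble most-significant byte first: 70 C8 F5 → 0x70C8F5.
0x70C8F5 = 7391477.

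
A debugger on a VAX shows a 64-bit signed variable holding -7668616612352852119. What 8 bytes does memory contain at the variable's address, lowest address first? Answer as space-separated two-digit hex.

69 7F 0C 36 D2 99 93 95

Two's complement of -7668616612352852119 in 64 bits: 7668616612352852119 = 0x6A6C662DC9F38097; invert → 0x959399D2360C7F68; add 1 → 0x959399D2360C7F69.
Split into bytes (most-significant first): 95 93 99 D2 36 0C 7F 69.
Little-endian stores the least-significant byte at the lowest address.
So at ascending addresses the bytes are 69 7F 0C 36 D2 99 93 95.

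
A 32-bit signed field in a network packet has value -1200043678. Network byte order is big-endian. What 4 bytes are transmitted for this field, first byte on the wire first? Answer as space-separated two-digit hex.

B8 78 C9 62

Two's complement of -1200043678 in 32 bits: 1200043678 = 0x4787369E; invert → 0xB878C961; add 1 → 0xB878C962.
Split into bytes (most-significant first): B8 78 C9 62.
In big-endian order the high byte comes first in memory.
So the memory order matches the most-significant-first order: B8 78 C9 62.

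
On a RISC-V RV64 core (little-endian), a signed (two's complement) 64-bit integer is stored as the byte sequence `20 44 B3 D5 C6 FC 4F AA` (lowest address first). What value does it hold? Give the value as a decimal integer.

-6174438633182641120

Little-endian: lowest address holds the least-significant byte.
Reassemble most-significant byte first: AA 4F FC C6 D5 B3 44 20 → 0xAA4FFCC6D5B34420.
Top bit is set, so as a signed 64-bit value this is 0xAA4FFCC6D5B34420 − 2^64 = -6174438633182641120.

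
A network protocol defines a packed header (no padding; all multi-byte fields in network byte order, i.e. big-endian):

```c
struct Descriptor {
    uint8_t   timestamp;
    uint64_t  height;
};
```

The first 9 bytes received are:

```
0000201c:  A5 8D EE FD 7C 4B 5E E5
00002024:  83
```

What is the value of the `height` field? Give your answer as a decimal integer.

10227390514087257475

`height` follows `timestamp` (1 byte), so it starts at byte offset 1 and occupies 8 bytes.
Bytes at offsets 1..8: 8D EE FD 7C 4B 5E E5 83.
In big-endian order the high byte comes first in memory.
The bytes are already most-significant first: 0x8DEEFD7C4B5EE583.
0x8DEEFD7C4B5EE583 = 10227390514087257475.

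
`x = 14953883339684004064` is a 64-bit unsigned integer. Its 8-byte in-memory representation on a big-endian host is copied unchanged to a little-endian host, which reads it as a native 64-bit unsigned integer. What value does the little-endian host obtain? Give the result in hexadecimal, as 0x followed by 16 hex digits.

14953883339684004064 in 64-bit hexadecimal is 0xCF86DDAB1A7F40E0.
Stored big-endian, the bytes at ascending addresses are CF 86 DD AB 1A 7F 40 E0.
Read back as little-endian, the first byte is least significant, giving 0xE0407F1AABDD86CF.

0xE0407F1AABDD86CF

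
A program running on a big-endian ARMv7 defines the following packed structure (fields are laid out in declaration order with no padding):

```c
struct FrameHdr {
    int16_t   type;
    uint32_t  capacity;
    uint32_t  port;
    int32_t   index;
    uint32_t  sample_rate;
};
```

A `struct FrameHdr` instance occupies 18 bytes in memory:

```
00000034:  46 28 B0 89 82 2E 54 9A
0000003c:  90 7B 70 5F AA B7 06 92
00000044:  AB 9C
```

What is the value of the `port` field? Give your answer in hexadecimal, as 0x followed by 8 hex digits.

0x549A907B

`port` follows `type` (2 B), `capacity` (4 B), so it starts at offset 2 + 4 = 6 and occupies 4 bytes.
Bytes at offsets 6..9: 54 9A 90 7B.
Big-endian: lowest address holds the most-significant byte.
The bytes are already most-significant first: 0x549A907B.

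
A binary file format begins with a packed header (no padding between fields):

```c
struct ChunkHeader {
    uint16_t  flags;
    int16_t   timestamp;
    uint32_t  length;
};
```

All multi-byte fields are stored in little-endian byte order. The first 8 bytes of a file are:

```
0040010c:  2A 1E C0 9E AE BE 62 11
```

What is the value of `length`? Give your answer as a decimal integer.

291684014

`length` follows `flags` (2 B), `timestamp` (2 B), so it starts at offset 2 + 2 = 4 and occupies 4 bytes.
Bytes at offsets 4..7: AE BE 62 11.
In little-endian order the low byte comes first in memory.
Reassemble most-significant byte first: 11 62 BE AE → 0x1162BEAE.
0x1162BEAE = 291684014.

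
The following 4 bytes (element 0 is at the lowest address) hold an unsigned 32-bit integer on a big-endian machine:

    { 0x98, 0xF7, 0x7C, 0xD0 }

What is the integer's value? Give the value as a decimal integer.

2566356176

Big-endian: lowest address holds the most-significant byte.
The bytes are already most-significant first: 0x98F77CD0.
0x98F77CD0 = 2566356176.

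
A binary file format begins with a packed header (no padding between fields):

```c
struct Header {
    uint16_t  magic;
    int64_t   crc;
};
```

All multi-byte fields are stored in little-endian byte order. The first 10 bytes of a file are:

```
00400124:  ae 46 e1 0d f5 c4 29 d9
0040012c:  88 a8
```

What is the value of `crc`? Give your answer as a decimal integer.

`crc` follows `magic` (2 bytes), so it starts at byte offset 2 and occupies 8 bytes.
Bytes at offsets 2..9: E1 0D F5 C4 29 D9 88 A8.
Little-endian stores the least-significant byte at the lowest address.
Reassemble most-significant byte first: A8 88 D9 29 C4 F5 0D E1 → 0xA888D929C4F50DE1.
Top bit is set, so as a signed 64-bit value this is 0xA888D929C4F50DE1 − 2^64 = -6302548905083728415.

-6302548905083728415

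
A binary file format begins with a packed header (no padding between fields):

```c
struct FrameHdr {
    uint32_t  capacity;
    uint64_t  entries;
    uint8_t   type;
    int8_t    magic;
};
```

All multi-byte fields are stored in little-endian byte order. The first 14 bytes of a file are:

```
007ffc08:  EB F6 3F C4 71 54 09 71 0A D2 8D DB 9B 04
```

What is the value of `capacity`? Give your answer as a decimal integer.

`capacity` is the first field, at byte offset 0, occupying 4 bytes.
Bytes at offsets 0..3: EB F6 3F C4.
Little-endian: lowest address holds the least-significant byte.
Reassemble most-significant byte first: C4 3F F6 EB → 0xC43FF6EB.
0xC43FF6EB = 3292526315.

3292526315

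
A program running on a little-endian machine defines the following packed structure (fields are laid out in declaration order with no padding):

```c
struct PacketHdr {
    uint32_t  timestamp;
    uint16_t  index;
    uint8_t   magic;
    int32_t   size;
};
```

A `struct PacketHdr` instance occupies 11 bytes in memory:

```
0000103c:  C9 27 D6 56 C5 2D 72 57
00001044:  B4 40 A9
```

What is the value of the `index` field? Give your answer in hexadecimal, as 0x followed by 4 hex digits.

0x2DC5

`index` follows `timestamp` (4 bytes), so it starts at byte offset 4 and occupies 2 bytes.
Bytes at offsets 4..5: C5 2D.
Little-endian stores the least-significant byte at the lowest address.
Reassemble most-significant byte first: 2D C5 → 0x2DC5.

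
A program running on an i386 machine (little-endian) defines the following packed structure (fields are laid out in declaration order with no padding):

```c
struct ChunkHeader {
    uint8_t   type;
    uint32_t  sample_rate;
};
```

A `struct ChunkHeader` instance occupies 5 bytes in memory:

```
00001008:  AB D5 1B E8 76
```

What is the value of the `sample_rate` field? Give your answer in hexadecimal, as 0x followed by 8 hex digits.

`sample_rate` follows `type` (1 byte), so it starts at byte offset 1 and occupies 4 bytes.
Bytes at offsets 1..4: D5 1B E8 76.
Little-endian: lowest address holds the least-significant byte.
Reassemble most-significant byte first: 76 E8 1B D5 → 0x76E81BD5.

0x76E81BD5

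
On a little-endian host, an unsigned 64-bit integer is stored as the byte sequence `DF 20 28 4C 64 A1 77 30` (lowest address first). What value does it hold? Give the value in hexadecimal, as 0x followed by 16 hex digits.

In little-endian order the low byte comes first in memory.
Reassemble most-significant byte first: 30 77 A1 64 4C 28 20 DF → 0x3077A1644C2820DF.

0x3077A1644C2820DF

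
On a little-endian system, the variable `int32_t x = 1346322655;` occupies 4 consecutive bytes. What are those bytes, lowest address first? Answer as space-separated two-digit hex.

DF 40 3F 50

1346322655 in hexadecimal, padded to 32 bits, is 0x503F40DF.
Split into bytes (most-significant first): 50 3F 40 DF.
In little-endian order the low byte comes first in memory.
So at ascending addresses the bytes are DF 40 3F 50.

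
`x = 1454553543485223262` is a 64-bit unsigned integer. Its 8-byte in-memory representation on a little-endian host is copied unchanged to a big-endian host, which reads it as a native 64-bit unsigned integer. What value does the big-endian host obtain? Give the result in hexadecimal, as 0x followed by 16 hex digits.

1454553543485223262 in 64-bit hexadecimal is 0x142F9CBDC238F15E.
Stored little-endian, the bytes at ascending addresses are 5E F1 38 C2 BD 9C 2F 14.
Read back as big-endian, the last byte is least significant, giving 0x5EF138C2BD9C2F14.

0x5EF138C2BD9C2F14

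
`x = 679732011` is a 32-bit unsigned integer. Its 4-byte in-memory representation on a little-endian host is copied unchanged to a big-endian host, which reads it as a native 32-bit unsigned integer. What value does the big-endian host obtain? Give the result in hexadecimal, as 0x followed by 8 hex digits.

679732011 in 32-bit hexadecimal is 0x2883E32B.
Stored little-endian, the bytes at ascending addresses are 2B E3 83 28.
Read back as big-endian, the last byte is least significant, giving 0x2BE38328.

0x2BE38328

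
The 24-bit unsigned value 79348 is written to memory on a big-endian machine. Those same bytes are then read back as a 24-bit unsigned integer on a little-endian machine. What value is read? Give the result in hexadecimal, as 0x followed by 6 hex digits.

79348 in 24-bit hexadecimal is 0x0135F4.
Stored big-endian, the bytes at ascending addresses are 01 35 F4.
Read back as little-endian, the first byte is least significant, giving 0xF43501.

0xF43501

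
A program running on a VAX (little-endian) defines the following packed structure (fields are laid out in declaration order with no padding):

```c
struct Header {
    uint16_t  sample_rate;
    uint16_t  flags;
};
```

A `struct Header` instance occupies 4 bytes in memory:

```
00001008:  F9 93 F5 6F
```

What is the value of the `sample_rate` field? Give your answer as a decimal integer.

37881

`sample_rate` is the first field, at byte offset 0, occupying 2 bytes.
Bytes at offsets 0..1: F9 93.
Little-endian: lowest address holds the least-significant byte.
Reassemble most-significant byte first: 93 F9 → 0x93F9.
0x93F9 = 37881.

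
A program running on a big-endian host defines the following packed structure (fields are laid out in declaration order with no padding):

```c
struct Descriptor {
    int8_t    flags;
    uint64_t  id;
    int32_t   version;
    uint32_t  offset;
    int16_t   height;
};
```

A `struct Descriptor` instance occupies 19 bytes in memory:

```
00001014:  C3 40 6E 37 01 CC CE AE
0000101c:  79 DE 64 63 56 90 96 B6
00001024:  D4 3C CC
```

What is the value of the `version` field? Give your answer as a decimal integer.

`version` follows `flags` (1 B), `id` (8 B), so it starts at offset 1 + 8 = 9 and occupies 4 bytes.
Bytes at offsets 9..12: DE 64 63 56.
In big-endian order the high byte comes first in memory.
The bytes are already most-significant first: 0xDE646356.
Top bit is set, so as a signed 32-bit value this is 0xDE646356 − 2^32 = -563846314.

-563846314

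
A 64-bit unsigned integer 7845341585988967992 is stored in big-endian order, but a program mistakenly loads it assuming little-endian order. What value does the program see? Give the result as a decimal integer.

7845341585988967992 in 64-bit hexadecimal is 0x6CE0409B2678DE38.
Stored big-endian, the bytes at ascending addresses are 6C E0 40 9B 26 78 DE 38.
Read back as little-endian, the first byte is least significant, giving 0x38DE78269B40E06C.
0x38DE78269B40E06C = 4097844818162540652.

4097844818162540652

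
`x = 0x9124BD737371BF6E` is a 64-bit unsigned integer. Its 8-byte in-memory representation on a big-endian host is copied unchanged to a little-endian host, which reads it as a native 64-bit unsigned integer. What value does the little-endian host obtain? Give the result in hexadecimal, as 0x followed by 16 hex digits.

Stored big-endian, the bytes at ascending addresses are 91 24 BD 73 73 71 BF 6E.
Read back as little-endian, the first byte is least significant, giving 0x6EBF717373BD2491.

0x6EBF717373BD2491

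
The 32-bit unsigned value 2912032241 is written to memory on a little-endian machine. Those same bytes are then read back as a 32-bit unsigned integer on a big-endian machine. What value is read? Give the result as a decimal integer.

4044722861

2912032241 in 32-bit hexadecimal is 0xAD9215F1.
Stored little-endian, the bytes at ascending addresses are F1 15 92 AD.
Read back as big-endian, the last byte is least significant, giving 0xF11592AD.
0xF11592AD = 4044722861.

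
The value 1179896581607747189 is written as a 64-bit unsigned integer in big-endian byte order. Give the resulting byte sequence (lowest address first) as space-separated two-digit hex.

10 5F D5 B0 8A 6D 6E 75

1179896581607747189 in hexadecimal, padded to 64 bits, is 0x105FD5B08A6D6E75.
Split into bytes (most-significant first): 10 5F D5 B0 8A 6D 6E 75.
Big-endian stores the most-significant byte at the lowest address.
So the memory order matches the most-significant-first order: 10 5F D5 B0 8A 6D 6E 75.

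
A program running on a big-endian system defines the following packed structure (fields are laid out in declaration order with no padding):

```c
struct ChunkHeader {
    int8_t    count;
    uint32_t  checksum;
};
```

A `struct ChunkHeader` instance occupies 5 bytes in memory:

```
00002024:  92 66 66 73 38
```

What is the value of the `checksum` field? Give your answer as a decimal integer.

`checksum` follows `count` (1 byte), so it starts at byte offset 1 and occupies 4 bytes.
Bytes at offsets 1..4: 66 66 73 38.
Big-endian stores the most-significant byte at the lowest address.
The bytes are already most-significant first: 0x66667338.
0x66667338 = 1717990200.

1717990200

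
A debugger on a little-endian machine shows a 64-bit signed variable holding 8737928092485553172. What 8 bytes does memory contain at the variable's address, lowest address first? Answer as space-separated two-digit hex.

8737928092485553172 in hexadecimal, padded to 64 bits, is 0x79435B4DF9820C14.
Split into bytes (most-significant first): 79 43 5B 4D F9 82 0C 14.
Little-endian stores the least-significant byte at the lowest address.
So at ascending addresses the bytes are 14 0C 82 F9 4D 5B 43 79.

14 0C 82 F9 4D 5B 43 79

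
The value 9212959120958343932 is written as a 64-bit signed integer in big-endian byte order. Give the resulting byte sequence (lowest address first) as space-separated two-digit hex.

7F DB 01 82 16 EA CA FC

9212959120958343932 in hexadecimal, padded to 64 bits, is 0x7FDB018216EACAFC.
Split into bytes (most-significant first): 7F DB 01 82 16 EA CA FC.
Big-endian stores the most-significant byte at the lowest address.
So the memory order matches the most-significant-first order: 7F DB 01 82 16 EA CA FC.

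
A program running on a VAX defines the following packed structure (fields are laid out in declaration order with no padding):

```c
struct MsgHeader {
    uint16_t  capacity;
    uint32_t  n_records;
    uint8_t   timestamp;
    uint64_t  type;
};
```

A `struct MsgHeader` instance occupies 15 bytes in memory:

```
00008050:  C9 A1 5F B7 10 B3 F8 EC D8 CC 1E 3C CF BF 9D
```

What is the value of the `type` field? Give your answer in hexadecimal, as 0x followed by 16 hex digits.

0x9DBFCF3C1ECCD8EC

`type` follows `capacity` (2 B), `n_records` (4 B), `timestamp` (1 B), so it starts at offset 2 + 4 + 1 = 7 and occupies 8 bytes.
Bytes at offsets 7..14: EC D8 CC 1E 3C CF BF 9D.
Little-endian: lowest address holds the least-significant byte.
Reassemble most-significant byte first: 9D BF CF 3C 1E CC D8 EC → 0x9DBFCF3C1ECCD8EC.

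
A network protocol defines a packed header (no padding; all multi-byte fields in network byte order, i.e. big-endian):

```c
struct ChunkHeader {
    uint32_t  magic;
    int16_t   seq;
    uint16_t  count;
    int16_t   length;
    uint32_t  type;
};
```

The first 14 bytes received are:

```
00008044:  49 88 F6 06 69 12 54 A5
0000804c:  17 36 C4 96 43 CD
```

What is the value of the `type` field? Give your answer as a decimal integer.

`type` follows `magic` (4 B), `seq` (2 B), `count` (2 B), `length` (2 B), so it starts at offset 4 + 2 + 2 + 2 = 10 and occupies 4 bytes.
Bytes at offsets 10..13: C4 96 43 CD.
In big-endian order the high byte comes first in memory.
The bytes are already most-significant first: 0xC49643CD.
0xC49643CD = 3298182093.

3298182093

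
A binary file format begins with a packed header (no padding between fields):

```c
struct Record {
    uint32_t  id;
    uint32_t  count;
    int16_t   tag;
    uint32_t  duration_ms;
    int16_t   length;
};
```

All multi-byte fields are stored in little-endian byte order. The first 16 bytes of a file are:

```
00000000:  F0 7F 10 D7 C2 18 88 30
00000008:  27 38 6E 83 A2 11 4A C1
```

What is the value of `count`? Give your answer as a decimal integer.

`count` follows `id` (4 bytes), so it starts at byte offset 4 and occupies 4 bytes.
Bytes at offsets 4..7: C2 18 88 30.
Little-endian: lowest address holds the least-significant byte.
Reassemble most-significant byte first: 30 88 18 C2 → 0x308818C2.
0x308818C2 = 814225602.

814225602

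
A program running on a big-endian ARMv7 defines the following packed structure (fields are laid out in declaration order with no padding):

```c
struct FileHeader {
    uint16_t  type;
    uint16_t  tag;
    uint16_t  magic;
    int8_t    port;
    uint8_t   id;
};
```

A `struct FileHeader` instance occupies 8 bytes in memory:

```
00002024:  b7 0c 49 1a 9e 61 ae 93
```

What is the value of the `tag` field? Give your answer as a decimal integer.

18714

`tag` follows `type` (2 bytes), so it starts at byte offset 2 and occupies 2 bytes.
Bytes at offsets 2..3: 49 1A.
In big-endian order the high byte comes first in memory.
The bytes are already most-significant first: 0x491A.
0x491A = 18714.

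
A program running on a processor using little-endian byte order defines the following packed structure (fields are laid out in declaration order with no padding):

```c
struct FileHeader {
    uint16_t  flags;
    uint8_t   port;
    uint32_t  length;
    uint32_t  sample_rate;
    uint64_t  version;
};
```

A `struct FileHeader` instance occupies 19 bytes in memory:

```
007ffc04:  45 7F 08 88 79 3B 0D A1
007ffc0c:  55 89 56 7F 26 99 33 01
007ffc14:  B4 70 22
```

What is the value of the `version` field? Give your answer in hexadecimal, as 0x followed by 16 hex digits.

0x2270B4013399267F

`version` follows `flags` (2 B), `port` (1 B), `length` (4 B), `sample_rate` (4 B), so it starts at offset 2 + 1 + 4 + 4 = 11 and occupies 8 bytes.
Bytes at offsets 11..18: 7F 26 99 33 01 B4 70 22.
In little-endian order the low byte comes first in memory.
Reassemble most-significant byte first: 22 70 B4 01 33 99 26 7F → 0x2270B4013399267F.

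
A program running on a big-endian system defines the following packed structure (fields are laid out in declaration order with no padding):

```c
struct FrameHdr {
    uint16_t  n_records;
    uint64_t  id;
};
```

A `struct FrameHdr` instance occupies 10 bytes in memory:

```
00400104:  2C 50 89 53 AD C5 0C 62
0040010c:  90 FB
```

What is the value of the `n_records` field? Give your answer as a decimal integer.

11344

`n_records` is the first field, at byte offset 0, occupying 2 bytes.
Bytes at offsets 0..1: 2C 50.
Big-endian stores the most-significant byte at the lowest address.
The bytes are already most-significant first: 0x2C50.
0x2C50 = 11344.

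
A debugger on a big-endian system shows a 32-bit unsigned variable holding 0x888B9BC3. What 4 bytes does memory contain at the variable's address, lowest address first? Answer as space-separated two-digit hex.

Split into bytes (most-significant first): 88 8B 9B C3.
Big-endian stores the most-significant byte at the lowest address.
So the memory order matches the most-significant-first order: 88 8B 9B C3.

88 8B 9B C3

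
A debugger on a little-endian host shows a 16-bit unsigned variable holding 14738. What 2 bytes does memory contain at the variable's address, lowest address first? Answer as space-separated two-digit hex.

14738 in hexadecimal, padded to 16 bits, is 0x3992.
Split into bytes (most-significant first): 39 92.
In little-endian order the low byte comes first in memory.
So at ascending addresses the bytes are 92 39.

92 39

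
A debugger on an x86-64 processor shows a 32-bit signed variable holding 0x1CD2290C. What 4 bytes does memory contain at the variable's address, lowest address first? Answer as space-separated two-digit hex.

0C 29 D2 1C

Split into bytes (most-significant first): 1C D2 29 0C.
In little-endian order the low byte comes first in memory.
So at ascending addresses the bytes are 0C 29 D2 1C.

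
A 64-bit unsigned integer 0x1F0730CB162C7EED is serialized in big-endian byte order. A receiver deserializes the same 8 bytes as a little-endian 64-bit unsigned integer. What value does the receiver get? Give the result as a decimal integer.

Stored big-endian, the bytes at ascending addresses are 1F 07 30 CB 16 2C 7E ED.
Read back as little-endian, the first byte is least significant, giving 0xED7E2C16CB30071F.
0xED7E2C16CB30071F = 17113164110464288543.

17113164110464288543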